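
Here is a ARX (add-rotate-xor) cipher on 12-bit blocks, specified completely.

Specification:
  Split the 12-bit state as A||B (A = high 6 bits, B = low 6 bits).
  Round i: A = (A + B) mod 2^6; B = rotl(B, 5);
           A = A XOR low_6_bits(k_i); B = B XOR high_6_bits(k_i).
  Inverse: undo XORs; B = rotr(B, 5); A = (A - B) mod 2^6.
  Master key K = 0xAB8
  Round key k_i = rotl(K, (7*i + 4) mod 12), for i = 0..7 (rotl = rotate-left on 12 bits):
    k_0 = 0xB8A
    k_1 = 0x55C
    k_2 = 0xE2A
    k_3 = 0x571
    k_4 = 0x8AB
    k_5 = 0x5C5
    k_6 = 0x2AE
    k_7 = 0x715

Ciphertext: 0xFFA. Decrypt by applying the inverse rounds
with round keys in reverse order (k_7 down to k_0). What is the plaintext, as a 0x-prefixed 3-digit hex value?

s_0 = ciphertext = 0xFFA
s_1 = InvRound(s_0, k_7) = 0x74D
s_2 = InvRound(s_1, k_6) = 0x94E
s_3 = InvRound(s_2, k_5) = 0xBB2
s_4 = InvRound(s_3, k_4) = 0x960
s_5 = InvRound(s_4, k_3) = 0xA6B
s_6 = InvRound(s_5, k_2) = 0x766
s_7 = InvRound(s_6, k_1) = 0x6A7
s_8 = InvRound(s_7, k_0) = 0xF92

0xF92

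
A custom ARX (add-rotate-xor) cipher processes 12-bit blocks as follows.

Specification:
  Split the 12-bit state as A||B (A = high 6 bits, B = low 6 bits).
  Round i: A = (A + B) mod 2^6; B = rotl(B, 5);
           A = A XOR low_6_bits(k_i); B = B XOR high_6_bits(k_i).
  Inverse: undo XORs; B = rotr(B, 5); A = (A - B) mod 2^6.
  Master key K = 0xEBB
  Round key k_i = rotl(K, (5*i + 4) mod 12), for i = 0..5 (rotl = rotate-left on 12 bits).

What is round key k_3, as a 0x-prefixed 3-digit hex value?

0xDF5

K = 0xEBB
k_0 = rotl(K, (5*0+4) mod 12) = rotl(K, 4) = 0xBBE
k_1 = rotl(K, (5*1+4) mod 12) = rotl(K, 9) = 0x7D7
k_2 = rotl(K, (5*2+4) mod 12) = rotl(K, 2) = 0xAEF
k_3 = rotl(K, (5*3+4) mod 12) = rotl(K, 7) = 0xDF5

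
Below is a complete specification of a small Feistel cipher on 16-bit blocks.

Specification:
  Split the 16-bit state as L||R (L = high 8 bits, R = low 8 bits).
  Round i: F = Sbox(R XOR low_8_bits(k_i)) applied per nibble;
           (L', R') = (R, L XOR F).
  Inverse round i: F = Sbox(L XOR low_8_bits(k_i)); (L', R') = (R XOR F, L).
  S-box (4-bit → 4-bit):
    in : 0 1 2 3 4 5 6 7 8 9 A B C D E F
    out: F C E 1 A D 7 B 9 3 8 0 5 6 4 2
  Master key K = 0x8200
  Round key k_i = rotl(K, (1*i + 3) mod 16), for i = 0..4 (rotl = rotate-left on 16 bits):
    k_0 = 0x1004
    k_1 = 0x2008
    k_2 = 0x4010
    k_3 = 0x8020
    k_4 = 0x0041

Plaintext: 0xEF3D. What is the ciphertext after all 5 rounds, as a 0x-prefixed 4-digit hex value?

0xFC01

s_0 = plaintext = 0xEF3D
s_1 = Round(s_0, k_0) = 0x3DFC
s_2 = Round(s_1, k_1) = 0xFC17
s_3 = Round(s_2, k_2) = 0x1707
s_4 = Round(s_3, k_3) = 0x07FC
s_5 = Round(s_4, k_4) = 0xFC01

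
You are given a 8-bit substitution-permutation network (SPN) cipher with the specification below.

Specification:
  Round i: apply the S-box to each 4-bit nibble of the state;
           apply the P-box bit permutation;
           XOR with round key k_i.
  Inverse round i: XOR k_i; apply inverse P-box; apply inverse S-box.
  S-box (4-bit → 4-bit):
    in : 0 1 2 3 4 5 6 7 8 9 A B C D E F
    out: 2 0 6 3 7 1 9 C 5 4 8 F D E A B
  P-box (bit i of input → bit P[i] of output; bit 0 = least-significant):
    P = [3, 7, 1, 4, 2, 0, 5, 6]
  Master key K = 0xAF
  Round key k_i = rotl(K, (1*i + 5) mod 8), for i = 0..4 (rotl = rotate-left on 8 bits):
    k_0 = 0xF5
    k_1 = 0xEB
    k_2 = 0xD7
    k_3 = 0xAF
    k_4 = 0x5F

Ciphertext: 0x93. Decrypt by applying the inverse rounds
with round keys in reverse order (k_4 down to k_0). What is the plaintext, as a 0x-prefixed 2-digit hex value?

0x61

s_0 = ciphertext = 0x93
s_1 = InvRound(s_0, k_4) = 0x63
s_2 = InvRound(s_1, k_3) = 0x63
s_3 = InvRound(s_2, k_2) = 0x8E
s_4 = InvRound(s_3, k_1) = 0xB1
s_5 = InvRound(s_4, k_0) = 0x61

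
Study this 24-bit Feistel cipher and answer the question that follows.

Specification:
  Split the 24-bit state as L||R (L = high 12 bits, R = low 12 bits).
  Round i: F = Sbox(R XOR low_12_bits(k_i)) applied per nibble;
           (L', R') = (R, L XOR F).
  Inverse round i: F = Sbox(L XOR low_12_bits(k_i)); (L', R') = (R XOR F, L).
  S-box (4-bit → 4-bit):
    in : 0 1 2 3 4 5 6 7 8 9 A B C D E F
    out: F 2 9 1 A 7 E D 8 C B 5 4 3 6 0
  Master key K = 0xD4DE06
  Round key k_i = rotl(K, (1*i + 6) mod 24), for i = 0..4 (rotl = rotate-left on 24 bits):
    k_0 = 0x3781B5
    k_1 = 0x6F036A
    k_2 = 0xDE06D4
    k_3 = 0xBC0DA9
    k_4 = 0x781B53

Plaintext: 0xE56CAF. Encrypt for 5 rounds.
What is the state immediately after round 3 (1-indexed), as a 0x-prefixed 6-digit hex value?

0xA82903

s_0 = plaintext = 0xE56CAF
s_1 = Round(s_0, k_0) = 0xCAFD7D
s_2 = Round(s_1, k_1) = 0xD7DA82
s_3 = Round(s_2, k_2) = 0xA82903
s_4 = Round(s_3, k_3) = 0x903039
s_5 = Round(s_4, k_4) = 0x039CE8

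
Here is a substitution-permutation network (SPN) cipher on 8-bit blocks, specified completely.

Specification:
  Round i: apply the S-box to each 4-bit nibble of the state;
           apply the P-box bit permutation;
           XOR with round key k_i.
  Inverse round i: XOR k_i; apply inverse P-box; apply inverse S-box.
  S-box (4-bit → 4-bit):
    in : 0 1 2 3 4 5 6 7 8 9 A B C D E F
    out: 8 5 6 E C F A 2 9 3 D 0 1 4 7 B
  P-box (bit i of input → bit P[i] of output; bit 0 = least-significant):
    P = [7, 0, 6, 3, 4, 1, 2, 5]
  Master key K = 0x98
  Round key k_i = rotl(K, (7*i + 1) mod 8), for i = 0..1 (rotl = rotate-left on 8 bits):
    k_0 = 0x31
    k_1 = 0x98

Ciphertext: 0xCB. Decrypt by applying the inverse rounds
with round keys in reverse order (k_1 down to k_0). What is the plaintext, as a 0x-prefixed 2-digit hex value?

0x69

s_0 = ciphertext = 0xCB
s_1 = InvRound(s_0, k_1) = 0x92
s_2 = InvRound(s_1, k_0) = 0x69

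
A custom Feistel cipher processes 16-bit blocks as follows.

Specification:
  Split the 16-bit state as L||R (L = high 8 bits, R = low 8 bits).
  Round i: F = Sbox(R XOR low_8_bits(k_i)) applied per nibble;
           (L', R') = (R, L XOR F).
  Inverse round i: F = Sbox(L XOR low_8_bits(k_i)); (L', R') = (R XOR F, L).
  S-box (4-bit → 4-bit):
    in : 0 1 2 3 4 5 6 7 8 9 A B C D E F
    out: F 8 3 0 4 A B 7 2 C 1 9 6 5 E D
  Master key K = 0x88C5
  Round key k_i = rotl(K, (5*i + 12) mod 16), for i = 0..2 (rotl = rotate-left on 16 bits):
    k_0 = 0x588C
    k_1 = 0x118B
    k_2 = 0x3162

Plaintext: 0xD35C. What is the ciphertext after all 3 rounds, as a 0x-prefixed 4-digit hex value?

0xABE0

s_0 = plaintext = 0xD35C
s_1 = Round(s_0, k_0) = 0x5C8C
s_2 = Round(s_1, k_1) = 0x8CAB
s_3 = Round(s_2, k_2) = 0xABE0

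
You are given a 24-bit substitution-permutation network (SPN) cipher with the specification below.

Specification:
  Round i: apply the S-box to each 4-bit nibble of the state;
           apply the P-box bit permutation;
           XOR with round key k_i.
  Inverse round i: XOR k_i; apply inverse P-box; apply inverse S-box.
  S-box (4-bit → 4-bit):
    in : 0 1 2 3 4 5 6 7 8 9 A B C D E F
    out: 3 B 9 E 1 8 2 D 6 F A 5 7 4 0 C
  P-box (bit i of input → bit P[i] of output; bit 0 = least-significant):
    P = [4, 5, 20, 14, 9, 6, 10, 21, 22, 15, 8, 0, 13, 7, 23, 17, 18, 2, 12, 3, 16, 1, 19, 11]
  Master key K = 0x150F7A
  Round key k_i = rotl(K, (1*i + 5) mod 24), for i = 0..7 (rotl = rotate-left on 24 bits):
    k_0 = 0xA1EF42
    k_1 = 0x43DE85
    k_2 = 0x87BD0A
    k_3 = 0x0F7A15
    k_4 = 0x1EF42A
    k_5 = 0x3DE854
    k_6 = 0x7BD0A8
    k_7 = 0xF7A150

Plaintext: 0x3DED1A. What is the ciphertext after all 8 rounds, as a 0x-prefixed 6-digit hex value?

0xB5E67E

s_0 = plaintext = 0x3DED1A
s_1 = Round(s_0, k_0) = 0x89B420
s_2 = Round(s_1, k_1) = 0xAFECBB
s_3 = Round(s_2, k_2) = 0xD72210
s_4 = Round(s_3, k_3) = 0x61486C
s_5 = Round(s_4, k_4) = 0x0A5554
s_6 = Round(s_5, k_5) = 0x1EE84B
s_7 = Round(s_6, k_6) = 0x6A5BBA
s_8 = Round(s_7, k_7) = 0xB5E67E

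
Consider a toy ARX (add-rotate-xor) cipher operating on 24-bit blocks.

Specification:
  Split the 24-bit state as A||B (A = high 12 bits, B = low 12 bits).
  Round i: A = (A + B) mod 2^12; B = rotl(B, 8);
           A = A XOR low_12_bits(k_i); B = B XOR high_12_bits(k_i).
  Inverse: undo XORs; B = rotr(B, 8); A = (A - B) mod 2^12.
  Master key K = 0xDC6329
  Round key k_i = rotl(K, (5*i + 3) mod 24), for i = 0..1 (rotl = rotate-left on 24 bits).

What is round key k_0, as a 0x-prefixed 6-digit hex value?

0xE3194E

K = 0xDC6329
k_0 = rotl(K, (5*0+3) mod 24) = rotl(K, 3) = 0xE3194E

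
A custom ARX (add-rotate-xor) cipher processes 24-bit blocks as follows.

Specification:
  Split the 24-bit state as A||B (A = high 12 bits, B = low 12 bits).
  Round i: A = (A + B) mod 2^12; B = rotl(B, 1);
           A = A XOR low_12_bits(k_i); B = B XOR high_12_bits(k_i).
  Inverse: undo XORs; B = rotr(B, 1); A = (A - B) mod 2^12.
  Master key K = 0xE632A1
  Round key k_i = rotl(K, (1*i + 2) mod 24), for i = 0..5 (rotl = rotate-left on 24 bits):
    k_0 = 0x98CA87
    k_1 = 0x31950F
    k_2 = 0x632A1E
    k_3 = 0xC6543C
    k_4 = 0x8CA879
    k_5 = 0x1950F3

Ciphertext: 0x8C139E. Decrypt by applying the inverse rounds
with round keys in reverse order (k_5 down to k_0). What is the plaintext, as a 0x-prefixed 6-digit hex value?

s_0 = ciphertext = 0x8C139E
s_1 = InvRound(s_0, k_5) = 0xF2D905
s_2 = InvRound(s_1, k_4) = 0xE6D8E7
s_3 = InvRound(s_2, k_3) = 0x810241
s_4 = InvRound(s_3, k_2) = 0x7D5A39
s_5 = InvRound(s_4, k_1) = 0xE4A490
s_6 = InvRound(s_5, k_0) = 0xE3F68E

0xE3F68E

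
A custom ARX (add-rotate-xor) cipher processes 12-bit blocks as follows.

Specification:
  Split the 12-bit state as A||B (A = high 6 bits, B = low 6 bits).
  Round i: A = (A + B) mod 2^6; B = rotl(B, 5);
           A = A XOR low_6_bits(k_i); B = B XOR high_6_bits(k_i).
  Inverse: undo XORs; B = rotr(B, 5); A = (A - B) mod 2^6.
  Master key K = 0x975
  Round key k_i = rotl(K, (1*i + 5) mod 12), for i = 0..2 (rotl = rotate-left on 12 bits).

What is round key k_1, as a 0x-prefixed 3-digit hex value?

0xD65

K = 0x975
k_0 = rotl(K, (1*0+5) mod 12) = rotl(K, 5) = 0xEB2
k_1 = rotl(K, (1*1+5) mod 12) = rotl(K, 6) = 0xD65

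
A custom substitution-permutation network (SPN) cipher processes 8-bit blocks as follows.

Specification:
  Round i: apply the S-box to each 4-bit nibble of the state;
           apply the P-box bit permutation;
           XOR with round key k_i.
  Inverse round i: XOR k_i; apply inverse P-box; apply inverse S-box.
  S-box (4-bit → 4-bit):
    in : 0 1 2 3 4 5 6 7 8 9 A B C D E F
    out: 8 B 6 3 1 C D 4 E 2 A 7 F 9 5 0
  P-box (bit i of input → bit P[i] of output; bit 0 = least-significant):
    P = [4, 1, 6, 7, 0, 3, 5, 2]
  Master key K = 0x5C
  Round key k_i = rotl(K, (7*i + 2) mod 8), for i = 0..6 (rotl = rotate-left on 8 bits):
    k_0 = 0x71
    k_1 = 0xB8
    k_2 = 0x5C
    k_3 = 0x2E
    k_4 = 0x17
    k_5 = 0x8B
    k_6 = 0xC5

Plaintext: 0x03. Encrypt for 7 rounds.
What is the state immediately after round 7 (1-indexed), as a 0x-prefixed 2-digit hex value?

0x0C

s_0 = plaintext = 0x03
s_1 = Round(s_0, k_0) = 0x67
s_2 = Round(s_1, k_1) = 0xDD
s_3 = Round(s_2, k_2) = 0xC9
s_4 = Round(s_3, k_3) = 0x01
s_5 = Round(s_4, k_4) = 0x81
s_6 = Round(s_5, k_5) = 0x35
s_7 = Round(s_6, k_6) = 0x0C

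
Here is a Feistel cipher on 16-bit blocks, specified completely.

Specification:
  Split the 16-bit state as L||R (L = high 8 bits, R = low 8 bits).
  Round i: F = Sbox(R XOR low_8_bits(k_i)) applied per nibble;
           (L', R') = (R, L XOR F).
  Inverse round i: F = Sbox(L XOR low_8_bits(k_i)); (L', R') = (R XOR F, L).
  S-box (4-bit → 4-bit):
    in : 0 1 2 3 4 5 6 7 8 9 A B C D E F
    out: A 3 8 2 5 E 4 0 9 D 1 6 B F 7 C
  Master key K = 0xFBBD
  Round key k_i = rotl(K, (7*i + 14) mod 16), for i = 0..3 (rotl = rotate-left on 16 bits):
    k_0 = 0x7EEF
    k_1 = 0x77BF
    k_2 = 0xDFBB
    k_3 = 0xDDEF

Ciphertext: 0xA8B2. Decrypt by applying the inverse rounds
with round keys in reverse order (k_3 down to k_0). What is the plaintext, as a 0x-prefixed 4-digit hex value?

s_0 = ciphertext = 0xA8B2
s_1 = InvRound(s_0, k_3) = 0xE2A8
s_2 = InvRound(s_1, k_2) = 0x45E2
s_3 = InvRound(s_2, k_1) = 0x2345
s_4 = InvRound(s_3, k_0) = 0xFE23

0xFE23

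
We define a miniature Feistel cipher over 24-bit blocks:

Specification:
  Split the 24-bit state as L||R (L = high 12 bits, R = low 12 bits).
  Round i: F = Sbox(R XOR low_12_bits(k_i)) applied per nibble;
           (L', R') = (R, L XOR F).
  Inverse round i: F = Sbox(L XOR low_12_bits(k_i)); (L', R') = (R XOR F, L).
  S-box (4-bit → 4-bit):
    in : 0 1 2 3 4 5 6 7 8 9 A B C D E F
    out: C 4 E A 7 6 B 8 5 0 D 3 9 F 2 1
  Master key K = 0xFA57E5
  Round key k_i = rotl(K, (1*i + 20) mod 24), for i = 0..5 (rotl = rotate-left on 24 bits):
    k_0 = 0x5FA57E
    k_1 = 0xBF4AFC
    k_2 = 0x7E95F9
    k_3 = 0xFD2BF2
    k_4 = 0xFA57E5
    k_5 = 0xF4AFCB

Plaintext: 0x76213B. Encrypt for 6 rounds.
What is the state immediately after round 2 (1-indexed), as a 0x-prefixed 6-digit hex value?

0x014C1E

s_0 = plaintext = 0x76213B
s_1 = Round(s_0, k_0) = 0x13B014
s_2 = Round(s_1, k_1) = 0x014C1E
s_3 = Round(s_2, k_2) = 0xC1E03C
s_4 = Round(s_3, k_3) = 0x03CF8C
s_5 = Round(s_4, k_4) = 0xF8C58C
s_6 = Round(s_5, k_5) = 0x58C2F4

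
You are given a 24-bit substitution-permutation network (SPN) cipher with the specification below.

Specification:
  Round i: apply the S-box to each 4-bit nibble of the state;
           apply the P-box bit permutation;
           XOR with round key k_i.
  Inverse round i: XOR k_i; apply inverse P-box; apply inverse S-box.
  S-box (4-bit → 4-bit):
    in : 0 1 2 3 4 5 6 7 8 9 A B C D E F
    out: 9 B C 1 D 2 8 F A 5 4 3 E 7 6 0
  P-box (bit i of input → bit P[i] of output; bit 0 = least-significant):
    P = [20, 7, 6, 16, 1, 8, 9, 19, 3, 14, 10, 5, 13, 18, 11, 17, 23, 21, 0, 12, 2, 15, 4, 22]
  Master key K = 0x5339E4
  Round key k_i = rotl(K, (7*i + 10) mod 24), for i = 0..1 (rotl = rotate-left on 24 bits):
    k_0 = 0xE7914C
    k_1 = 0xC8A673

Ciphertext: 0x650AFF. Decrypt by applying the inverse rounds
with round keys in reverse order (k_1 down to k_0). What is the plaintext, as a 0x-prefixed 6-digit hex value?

s_0 = ciphertext = 0x650AFF
s_1 = InvRound(s_0, k_1) = 0xBBD968
s_2 = InvRound(s_1, k_0) = 0x0FE863

0x0FE863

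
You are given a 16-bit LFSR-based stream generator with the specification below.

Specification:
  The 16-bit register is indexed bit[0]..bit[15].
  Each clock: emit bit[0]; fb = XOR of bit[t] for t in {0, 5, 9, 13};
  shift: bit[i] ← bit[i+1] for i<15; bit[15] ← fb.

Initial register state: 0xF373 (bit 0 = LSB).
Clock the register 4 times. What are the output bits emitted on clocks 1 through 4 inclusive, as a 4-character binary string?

1100

reg_0 = 0xF373
clock 1: out=1, reg = 0x79B9
clock 2: out=1, reg = 0xBCDC
clock 3: out=0, reg = 0xDE6E
clock 4: out=0, reg = 0x6F37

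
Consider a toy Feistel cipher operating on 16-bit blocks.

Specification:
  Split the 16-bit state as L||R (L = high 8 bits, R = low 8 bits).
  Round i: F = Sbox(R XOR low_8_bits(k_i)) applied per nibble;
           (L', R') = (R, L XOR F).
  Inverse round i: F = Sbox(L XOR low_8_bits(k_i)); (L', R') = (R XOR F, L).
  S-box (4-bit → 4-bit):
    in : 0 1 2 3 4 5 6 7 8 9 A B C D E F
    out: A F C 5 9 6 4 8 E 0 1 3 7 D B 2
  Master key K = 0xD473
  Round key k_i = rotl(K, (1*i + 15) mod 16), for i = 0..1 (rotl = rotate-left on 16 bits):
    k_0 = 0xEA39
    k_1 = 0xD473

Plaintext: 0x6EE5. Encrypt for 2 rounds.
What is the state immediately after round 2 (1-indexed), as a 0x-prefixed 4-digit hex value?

0xB994

s_0 = plaintext = 0x6EE5
s_1 = Round(s_0, k_0) = 0xE5B9
s_2 = Round(s_1, k_1) = 0xB994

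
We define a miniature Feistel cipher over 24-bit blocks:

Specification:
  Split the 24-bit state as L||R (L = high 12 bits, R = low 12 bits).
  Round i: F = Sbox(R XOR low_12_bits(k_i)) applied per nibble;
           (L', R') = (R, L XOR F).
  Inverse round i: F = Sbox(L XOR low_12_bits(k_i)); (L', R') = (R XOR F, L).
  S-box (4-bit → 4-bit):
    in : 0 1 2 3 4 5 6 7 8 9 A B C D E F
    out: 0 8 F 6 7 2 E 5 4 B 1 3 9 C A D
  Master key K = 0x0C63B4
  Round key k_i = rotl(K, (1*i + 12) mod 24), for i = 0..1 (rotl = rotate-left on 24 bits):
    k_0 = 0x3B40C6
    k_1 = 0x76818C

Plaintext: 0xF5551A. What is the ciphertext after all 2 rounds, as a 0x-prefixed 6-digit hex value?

0xD9CC9A

s_0 = plaintext = 0xF5551A
s_1 = Round(s_0, k_0) = 0x51AD9C
s_2 = Round(s_1, k_1) = 0xD9CC9A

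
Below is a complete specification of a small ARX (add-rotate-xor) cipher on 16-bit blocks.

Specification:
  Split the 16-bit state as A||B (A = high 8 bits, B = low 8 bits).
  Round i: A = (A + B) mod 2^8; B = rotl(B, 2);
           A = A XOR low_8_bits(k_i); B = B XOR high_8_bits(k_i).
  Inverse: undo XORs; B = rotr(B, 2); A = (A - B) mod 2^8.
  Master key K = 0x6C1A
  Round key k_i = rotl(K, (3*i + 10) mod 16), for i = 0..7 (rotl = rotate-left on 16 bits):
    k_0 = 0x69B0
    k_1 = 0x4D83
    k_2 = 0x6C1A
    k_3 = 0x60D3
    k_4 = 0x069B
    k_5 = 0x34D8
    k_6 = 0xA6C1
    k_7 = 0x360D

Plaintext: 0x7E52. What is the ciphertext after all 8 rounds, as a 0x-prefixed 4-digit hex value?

0x2963

s_0 = plaintext = 0x7E52
s_1 = Round(s_0, k_0) = 0x6020
s_2 = Round(s_1, k_1) = 0x03CD
s_3 = Round(s_2, k_2) = 0xCA5B
s_4 = Round(s_3, k_3) = 0xF60D
s_5 = Round(s_4, k_4) = 0x9832
s_6 = Round(s_5, k_5) = 0x12FC
s_7 = Round(s_6, k_6) = 0xCF55
s_8 = Round(s_7, k_7) = 0x2963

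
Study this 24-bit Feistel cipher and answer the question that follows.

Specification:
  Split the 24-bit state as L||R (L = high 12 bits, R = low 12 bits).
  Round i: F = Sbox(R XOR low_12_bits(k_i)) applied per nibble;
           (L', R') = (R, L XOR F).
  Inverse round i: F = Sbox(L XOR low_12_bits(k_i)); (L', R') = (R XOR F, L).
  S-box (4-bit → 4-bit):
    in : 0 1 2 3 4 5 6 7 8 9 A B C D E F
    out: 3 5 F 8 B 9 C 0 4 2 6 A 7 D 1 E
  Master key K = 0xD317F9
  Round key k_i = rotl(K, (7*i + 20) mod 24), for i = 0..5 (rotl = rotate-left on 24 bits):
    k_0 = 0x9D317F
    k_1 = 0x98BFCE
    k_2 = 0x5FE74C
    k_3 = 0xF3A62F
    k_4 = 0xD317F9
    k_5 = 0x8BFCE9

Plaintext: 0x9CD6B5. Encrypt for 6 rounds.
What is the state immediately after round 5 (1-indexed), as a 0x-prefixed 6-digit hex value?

0x5BCBE1

s_0 = plaintext = 0x9CD6B5
s_1 = Round(s_0, k_0) = 0x6B59BB
s_2 = Round(s_1, k_1) = 0x9BBABC
s_3 = Round(s_2, k_2) = 0xABC458
s_4 = Round(s_3, k_3) = 0x4585BC
s_5 = Round(s_4, k_4) = 0x5BCBE1
s_6 = Round(s_5, k_5) = 0xBE1588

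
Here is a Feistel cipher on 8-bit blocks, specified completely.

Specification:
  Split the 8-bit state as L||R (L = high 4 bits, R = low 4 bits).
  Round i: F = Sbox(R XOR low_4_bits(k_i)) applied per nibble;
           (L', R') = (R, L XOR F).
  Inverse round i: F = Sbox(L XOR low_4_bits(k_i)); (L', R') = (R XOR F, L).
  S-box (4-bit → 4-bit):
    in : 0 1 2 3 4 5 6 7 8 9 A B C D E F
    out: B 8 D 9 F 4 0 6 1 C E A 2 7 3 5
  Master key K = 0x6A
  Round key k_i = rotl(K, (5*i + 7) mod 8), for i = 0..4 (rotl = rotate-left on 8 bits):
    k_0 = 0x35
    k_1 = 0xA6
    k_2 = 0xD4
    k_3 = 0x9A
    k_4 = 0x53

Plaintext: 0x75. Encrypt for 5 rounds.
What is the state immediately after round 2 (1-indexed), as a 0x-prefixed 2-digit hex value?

s_0 = plaintext = 0x75
s_1 = Round(s_0, k_0) = 0x5C
s_2 = Round(s_1, k_1) = 0xCB
s_3 = Round(s_2, k_2) = 0xB9
s_4 = Round(s_3, k_3) = 0x92
s_5 = Round(s_4, k_4) = 0x21

0xCB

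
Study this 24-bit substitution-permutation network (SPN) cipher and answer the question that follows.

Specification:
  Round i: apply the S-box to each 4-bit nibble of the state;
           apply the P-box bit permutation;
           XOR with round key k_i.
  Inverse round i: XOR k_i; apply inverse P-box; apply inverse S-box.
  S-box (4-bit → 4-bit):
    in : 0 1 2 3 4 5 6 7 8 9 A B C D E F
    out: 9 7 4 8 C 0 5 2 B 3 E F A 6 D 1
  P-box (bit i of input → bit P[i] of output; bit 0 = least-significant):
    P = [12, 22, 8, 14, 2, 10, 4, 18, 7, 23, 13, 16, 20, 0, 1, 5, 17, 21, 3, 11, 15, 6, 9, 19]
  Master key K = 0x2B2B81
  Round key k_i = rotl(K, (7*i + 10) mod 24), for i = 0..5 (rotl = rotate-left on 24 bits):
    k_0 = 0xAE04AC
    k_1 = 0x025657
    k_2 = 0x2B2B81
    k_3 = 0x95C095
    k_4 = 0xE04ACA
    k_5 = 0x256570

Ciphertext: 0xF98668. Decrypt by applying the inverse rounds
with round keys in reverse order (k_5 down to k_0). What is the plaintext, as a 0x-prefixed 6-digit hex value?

0x39655D

s_0 = ciphertext = 0xF98668
s_1 = InvRound(s_0, k_5) = 0xE2FD4A
s_2 = InvRound(s_1, k_4) = 0x6F5676
s_3 = InvRound(s_2, k_3) = 0xB9B979
s_4 = InvRound(s_3, k_2) = 0x16092F
s_5 = InvRound(s_4, k_1) = 0xD405AE
s_6 = InvRound(s_5, k_0) = 0x39655D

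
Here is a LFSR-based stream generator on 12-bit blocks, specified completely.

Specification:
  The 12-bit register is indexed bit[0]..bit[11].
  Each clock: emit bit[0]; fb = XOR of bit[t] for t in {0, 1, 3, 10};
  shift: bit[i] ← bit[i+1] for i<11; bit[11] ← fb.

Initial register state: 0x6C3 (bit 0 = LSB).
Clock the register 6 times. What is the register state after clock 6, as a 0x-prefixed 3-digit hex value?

reg_0 = 0x6C3
clock 1: out=1, reg = 0xB61
clock 2: out=1, reg = 0xDB0
clock 3: out=0, reg = 0xED8
clock 4: out=0, reg = 0x76C
clock 5: out=0, reg = 0x3B6
clock 6: out=0, reg = 0x9DB

0x9DB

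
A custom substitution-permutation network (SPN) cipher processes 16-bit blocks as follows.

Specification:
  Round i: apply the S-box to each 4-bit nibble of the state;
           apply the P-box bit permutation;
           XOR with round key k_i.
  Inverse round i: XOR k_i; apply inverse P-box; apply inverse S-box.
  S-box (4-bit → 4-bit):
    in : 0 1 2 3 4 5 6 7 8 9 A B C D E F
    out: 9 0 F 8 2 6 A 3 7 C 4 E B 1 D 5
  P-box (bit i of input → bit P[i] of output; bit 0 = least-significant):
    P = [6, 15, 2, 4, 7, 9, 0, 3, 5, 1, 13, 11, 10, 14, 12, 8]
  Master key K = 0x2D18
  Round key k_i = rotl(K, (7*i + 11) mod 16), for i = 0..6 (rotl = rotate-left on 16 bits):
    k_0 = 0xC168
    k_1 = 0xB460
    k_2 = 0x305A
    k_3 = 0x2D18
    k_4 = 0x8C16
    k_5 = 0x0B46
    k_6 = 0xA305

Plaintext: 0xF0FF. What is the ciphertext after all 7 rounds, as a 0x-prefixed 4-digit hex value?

s_0 = plaintext = 0xF0FF
s_1 = Round(s_0, k_0) = 0xDD8D
s_2 = Round(s_1, k_1) = 0xB281
s_3 = Round(s_2, k_2) = 0x4BF9
s_4 = Round(s_3, k_3) = 0x458F
s_5 = Round(s_4, k_4) = 0xEED1
s_6 = Round(s_5, k_5) = 0x36E6
s_7 = Round(s_6, k_6) = 0x2A9E

0x2A9E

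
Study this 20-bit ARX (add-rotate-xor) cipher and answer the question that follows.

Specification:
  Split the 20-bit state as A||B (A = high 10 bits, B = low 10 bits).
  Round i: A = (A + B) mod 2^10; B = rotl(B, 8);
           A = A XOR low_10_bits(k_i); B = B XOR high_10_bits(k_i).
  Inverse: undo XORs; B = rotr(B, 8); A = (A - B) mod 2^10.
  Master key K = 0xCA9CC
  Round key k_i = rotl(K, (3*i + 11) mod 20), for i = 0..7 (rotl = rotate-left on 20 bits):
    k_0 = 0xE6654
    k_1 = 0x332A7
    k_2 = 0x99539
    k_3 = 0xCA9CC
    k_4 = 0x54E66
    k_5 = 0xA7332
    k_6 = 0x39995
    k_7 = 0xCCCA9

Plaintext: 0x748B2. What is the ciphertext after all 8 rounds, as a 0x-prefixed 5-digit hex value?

s_0 = plaintext = 0x748B2
s_1 = Round(s_0, k_0) = 0x341B5
s_2 = Round(s_1, k_1) = 0x089A1
s_3 = Round(s_2, k_2) = 0x3EB0D
s_4 = Round(s_3, k_3) = 0x72EE9
s_5 = Round(s_4, k_4) = 0xB48E9
s_6 = Round(s_5, k_5) = 0x227A6
s_7 = Round(s_6, k_6) = 0x6EA0F
s_8 = Round(s_7, k_7) = 0xD80B0

0xD80B0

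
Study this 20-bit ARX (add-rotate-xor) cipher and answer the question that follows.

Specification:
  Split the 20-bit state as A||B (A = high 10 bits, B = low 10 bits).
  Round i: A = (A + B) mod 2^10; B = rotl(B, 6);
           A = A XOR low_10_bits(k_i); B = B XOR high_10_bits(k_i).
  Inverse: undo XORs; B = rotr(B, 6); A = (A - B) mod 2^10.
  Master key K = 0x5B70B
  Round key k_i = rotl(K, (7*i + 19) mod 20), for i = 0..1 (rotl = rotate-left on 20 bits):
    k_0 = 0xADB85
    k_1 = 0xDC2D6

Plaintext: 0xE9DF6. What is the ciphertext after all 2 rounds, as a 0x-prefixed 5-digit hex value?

0xE5D02

s_0 = plaintext = 0xE9DF6
s_1 = Round(s_0, k_0) = 0x86329
s_2 = Round(s_1, k_1) = 0xE5D02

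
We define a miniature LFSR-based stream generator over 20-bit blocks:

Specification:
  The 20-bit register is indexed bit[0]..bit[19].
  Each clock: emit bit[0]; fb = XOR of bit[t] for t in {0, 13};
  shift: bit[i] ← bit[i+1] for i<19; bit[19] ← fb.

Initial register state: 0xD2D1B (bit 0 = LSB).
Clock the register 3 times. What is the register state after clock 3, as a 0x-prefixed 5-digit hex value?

0x5A5A3

reg_0 = 0xD2D1B
clock 1: out=1, reg = 0x6968D
clock 2: out=1, reg = 0xB4B46
clock 3: out=0, reg = 0x5A5A3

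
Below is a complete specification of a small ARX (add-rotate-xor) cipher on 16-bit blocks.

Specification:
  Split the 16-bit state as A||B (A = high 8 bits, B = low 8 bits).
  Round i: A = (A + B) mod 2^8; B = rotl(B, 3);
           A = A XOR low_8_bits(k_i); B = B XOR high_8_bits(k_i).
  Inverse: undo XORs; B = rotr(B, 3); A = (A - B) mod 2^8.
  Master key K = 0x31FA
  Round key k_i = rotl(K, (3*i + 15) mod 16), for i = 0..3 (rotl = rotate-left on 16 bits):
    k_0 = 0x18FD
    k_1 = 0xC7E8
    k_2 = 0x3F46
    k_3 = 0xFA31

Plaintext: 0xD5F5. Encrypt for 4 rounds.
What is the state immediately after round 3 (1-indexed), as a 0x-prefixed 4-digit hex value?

s_0 = plaintext = 0xD5F5
s_1 = Round(s_0, k_0) = 0x37B7
s_2 = Round(s_1, k_1) = 0x067A
s_3 = Round(s_2, k_2) = 0xC6EC
s_4 = Round(s_3, k_3) = 0x839D

0xC6EC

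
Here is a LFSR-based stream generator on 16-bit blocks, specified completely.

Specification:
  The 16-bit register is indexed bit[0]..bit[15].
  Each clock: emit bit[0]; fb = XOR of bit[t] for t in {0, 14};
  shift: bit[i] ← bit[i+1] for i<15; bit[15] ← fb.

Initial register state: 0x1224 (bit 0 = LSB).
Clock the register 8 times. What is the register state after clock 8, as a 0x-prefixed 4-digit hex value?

0xF412

reg_0 = 0x1224
clock 1: out=0, reg = 0x0912
clock 2: out=0, reg = 0x0489
clock 3: out=1, reg = 0x8244
clock 4: out=0, reg = 0x4122
clock 5: out=0, reg = 0xA091
clock 6: out=1, reg = 0xD048
clock 7: out=0, reg = 0xE824
clock 8: out=0, reg = 0xF412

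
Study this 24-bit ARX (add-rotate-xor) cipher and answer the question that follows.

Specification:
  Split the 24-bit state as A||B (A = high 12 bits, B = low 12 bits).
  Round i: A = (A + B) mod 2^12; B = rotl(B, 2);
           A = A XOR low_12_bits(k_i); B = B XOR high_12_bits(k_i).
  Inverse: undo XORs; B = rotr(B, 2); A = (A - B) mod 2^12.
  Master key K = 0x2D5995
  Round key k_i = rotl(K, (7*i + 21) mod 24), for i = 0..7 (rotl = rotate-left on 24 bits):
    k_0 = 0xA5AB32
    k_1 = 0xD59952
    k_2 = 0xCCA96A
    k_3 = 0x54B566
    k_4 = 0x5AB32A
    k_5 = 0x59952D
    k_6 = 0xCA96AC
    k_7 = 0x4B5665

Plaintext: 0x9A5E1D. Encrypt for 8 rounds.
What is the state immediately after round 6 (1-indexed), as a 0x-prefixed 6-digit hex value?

0x19286C

s_0 = plaintext = 0x9A5E1D
s_1 = Round(s_0, k_0) = 0xCF022D
s_2 = Round(s_1, k_1) = 0x64F5ED
s_3 = Round(s_2, k_2) = 0x556B7F
s_4 = Round(s_3, k_3) = 0x5B38B5
s_5 = Round(s_4, k_4) = 0xD4277D
s_6 = Round(s_5, k_5) = 0x19286C
s_7 = Round(s_6, k_6) = 0xF52D1B
s_8 = Round(s_7, k_7) = 0xA080DA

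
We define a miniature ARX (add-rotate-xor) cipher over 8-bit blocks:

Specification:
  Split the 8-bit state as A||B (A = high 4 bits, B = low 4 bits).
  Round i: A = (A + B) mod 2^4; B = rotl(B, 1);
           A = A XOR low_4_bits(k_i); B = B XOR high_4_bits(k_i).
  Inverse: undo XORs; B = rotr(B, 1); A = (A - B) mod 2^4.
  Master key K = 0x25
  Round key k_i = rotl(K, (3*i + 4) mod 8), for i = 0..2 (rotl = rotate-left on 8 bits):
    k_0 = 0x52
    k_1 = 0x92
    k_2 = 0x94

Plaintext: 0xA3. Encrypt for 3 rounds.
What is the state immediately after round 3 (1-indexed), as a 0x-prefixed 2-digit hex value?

s_0 = plaintext = 0xA3
s_1 = Round(s_0, k_0) = 0xF3
s_2 = Round(s_1, k_1) = 0x0F
s_3 = Round(s_2, k_2) = 0xB6

0xB6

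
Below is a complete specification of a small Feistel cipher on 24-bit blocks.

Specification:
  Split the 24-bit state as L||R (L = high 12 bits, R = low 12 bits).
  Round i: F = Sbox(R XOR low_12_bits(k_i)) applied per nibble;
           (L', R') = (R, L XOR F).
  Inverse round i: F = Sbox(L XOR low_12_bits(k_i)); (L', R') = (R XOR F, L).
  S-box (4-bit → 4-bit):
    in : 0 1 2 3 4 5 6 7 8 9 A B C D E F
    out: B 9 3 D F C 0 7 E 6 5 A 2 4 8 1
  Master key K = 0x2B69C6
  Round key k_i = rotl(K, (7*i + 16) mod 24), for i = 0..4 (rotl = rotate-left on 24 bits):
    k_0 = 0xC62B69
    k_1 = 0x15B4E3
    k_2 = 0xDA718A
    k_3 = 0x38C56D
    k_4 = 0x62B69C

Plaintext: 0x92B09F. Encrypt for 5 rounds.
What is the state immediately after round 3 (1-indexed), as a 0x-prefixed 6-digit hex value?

s_0 = plaintext = 0x92B09F
s_1 = Round(s_0, k_0) = 0x09F33B
s_2 = Round(s_1, k_1) = 0x33B7D1
s_3 = Round(s_2, k_2) = 0x7D13F1
s_4 = Round(s_3, k_3) = 0x3F17B3
s_5 = Round(s_4, k_4) = 0x7B3AC0

0x7D13F1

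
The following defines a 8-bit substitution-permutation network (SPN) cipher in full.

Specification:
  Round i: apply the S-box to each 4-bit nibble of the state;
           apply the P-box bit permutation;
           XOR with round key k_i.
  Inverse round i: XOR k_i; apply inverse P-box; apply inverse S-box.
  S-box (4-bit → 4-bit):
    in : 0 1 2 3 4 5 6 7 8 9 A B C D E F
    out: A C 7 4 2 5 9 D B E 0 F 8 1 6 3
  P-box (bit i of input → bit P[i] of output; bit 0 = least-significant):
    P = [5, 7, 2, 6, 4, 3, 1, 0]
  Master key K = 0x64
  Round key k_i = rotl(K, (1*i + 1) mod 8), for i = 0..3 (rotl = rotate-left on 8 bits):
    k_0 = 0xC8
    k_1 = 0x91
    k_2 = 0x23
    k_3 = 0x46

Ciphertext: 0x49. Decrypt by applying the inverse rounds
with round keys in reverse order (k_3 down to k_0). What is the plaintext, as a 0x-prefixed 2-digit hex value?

0x0D

s_0 = ciphertext = 0x49
s_1 = InvRound(s_0, k_3) = 0x93
s_2 = InvRound(s_1, k_2) = 0xDF
s_3 = InvRound(s_2, k_1) = 0xE1
s_4 = InvRound(s_3, k_0) = 0x0D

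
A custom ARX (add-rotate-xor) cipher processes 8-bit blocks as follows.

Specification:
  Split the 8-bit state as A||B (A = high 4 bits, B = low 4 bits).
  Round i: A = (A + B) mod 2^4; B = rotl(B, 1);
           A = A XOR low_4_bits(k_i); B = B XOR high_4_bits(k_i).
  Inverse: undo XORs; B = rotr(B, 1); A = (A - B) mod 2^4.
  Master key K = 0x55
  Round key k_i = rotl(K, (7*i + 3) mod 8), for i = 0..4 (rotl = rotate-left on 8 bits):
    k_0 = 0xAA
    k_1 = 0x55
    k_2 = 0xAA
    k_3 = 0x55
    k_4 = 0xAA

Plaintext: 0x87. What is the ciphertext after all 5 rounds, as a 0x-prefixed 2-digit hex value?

s_0 = plaintext = 0x87
s_1 = Round(s_0, k_0) = 0x54
s_2 = Round(s_1, k_1) = 0xCD
s_3 = Round(s_2, k_2) = 0x31
s_4 = Round(s_3, k_3) = 0x17
s_5 = Round(s_4, k_4) = 0x24

0x24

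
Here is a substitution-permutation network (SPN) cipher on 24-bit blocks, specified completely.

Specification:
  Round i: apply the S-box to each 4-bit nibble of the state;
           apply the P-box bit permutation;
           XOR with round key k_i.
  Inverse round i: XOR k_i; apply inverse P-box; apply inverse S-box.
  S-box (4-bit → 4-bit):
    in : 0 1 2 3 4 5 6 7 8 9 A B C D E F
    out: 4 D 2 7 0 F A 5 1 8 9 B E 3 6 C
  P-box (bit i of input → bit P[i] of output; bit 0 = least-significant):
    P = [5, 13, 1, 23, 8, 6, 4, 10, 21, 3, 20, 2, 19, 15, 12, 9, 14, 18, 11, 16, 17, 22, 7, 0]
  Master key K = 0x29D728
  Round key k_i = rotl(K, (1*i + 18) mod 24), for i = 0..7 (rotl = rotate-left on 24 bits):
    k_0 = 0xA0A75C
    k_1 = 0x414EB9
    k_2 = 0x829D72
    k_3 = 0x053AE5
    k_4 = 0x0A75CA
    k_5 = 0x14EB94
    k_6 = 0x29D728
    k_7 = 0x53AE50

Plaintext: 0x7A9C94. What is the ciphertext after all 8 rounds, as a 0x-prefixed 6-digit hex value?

s_0 = plaintext = 0x7A9C94
s_1 = Round(s_0, k_0) = 0xB3E1D0
s_2 = Round(s_1, k_1) = 0x3797FE
s_3 = Round(s_2, k_2) = 0xF0F3E0
s_4 = Round(s_3, k_3) = 0x35203E
s_5 = Round(s_4, k_4) = 0x5D9C18
s_6 = Round(s_5, k_5) = 0x42AC29
s_7 = Round(s_6, k_6) = 0xB5D564
s_8 = Round(s_7, k_7) = 0x2C621D

0x2C621D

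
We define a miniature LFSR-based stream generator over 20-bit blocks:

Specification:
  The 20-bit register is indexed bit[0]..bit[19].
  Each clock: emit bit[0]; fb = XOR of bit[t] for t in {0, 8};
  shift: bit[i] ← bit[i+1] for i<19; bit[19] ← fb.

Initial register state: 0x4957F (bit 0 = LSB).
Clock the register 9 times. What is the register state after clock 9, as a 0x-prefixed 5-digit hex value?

reg_0 = 0x4957F
clock 1: out=1, reg = 0x24ABF
clock 2: out=1, reg = 0x9255F
clock 3: out=1, reg = 0x492AF
clock 4: out=1, reg = 0xA4957
clock 5: out=1, reg = 0x524AB
clock 6: out=1, reg = 0xA9255
clock 7: out=1, reg = 0xD492A
clock 8: out=0, reg = 0xEA495
clock 9: out=1, reg = 0xF524A

0xF524A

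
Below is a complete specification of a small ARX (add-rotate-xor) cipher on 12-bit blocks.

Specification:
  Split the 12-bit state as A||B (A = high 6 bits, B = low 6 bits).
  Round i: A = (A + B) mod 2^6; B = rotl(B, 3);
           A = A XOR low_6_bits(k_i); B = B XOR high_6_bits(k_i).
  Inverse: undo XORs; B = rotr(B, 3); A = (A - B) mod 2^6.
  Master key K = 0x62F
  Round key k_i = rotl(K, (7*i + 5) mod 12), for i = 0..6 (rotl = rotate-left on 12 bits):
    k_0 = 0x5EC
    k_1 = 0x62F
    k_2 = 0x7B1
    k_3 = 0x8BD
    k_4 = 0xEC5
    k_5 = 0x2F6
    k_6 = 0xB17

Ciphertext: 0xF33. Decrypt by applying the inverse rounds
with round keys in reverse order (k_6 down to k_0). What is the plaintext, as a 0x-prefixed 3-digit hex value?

0xB9C

s_0 = ciphertext = 0xF33
s_1 = InvRound(s_0, k_6) = 0xC3B
s_2 = InvRound(s_1, k_5) = 0x006
s_3 = InvRound(s_2, k_4) = 0x5AF
s_4 = InvRound(s_3, k_3) = 0x0A9
s_5 = InvRound(s_4, k_2) = 0xD7E
s_6 = InvRound(s_5, k_1) = 0x9B4
s_7 = InvRound(s_6, k_0) = 0xB9C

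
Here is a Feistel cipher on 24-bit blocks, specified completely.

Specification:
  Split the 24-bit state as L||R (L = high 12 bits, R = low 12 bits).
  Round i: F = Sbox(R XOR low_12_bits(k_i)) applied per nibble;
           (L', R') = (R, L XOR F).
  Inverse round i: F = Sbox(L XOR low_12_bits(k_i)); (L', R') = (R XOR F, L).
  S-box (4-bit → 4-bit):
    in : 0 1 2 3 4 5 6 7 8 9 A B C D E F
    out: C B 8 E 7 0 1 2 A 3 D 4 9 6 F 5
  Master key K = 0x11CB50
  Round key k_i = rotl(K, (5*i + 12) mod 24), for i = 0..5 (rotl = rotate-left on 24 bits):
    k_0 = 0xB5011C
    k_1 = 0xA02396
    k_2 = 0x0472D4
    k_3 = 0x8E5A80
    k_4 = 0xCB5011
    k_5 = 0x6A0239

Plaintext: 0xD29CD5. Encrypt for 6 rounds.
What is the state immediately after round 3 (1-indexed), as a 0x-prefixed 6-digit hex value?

0x65CC10

s_0 = plaintext = 0xD29CD5
s_1 = Round(s_0, k_0) = 0xCD5BBA
s_2 = Round(s_1, k_1) = 0xBBA65C
s_3 = Round(s_2, k_2) = 0x65CC10
s_4 = Round(s_3, k_3) = 0xC10760
s_5 = Round(s_4, k_4) = 0x760E3B
s_6 = Round(s_5, k_5) = 0xE3BEA8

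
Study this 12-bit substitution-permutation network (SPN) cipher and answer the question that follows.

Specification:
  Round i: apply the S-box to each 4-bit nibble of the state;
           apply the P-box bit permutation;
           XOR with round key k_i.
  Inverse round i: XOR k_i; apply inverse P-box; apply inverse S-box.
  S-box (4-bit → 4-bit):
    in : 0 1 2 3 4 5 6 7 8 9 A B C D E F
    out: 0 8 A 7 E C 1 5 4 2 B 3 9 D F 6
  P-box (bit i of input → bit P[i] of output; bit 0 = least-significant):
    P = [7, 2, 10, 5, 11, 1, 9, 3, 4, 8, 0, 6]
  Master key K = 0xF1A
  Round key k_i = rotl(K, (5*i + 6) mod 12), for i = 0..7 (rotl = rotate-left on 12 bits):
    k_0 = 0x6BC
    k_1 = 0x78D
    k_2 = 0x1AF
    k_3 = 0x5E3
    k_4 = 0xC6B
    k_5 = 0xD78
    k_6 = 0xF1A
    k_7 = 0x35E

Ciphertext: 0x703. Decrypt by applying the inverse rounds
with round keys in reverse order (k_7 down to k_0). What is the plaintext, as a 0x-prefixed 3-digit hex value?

s_0 = ciphertext = 0x703
s_1 = InvRound(s_0, k_7) = 0xD1F
s_2 = InvRound(s_1, k_6) = 0x889
s_3 = InvRound(s_2, k_5) = 0xE0D
s_4 = InvRound(s_3, k_4) = 0x1F2
s_5 = InvRound(s_4, k_3) = 0x708
s_6 = InvRound(s_5, k_2) = 0x8FE
s_7 = InvRound(s_6, k_1) = 0xE35
s_8 = InvRound(s_7, k_0) = 0x8C6

0x8C6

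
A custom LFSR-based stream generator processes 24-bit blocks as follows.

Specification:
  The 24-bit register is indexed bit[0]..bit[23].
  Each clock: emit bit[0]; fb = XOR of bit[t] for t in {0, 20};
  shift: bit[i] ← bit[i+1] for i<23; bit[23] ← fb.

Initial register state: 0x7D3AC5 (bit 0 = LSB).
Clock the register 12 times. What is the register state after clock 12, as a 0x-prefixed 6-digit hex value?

0x4E27D3

reg_0 = 0x7D3AC5
clock 1: out=1, reg = 0x3E9D62
clock 2: out=0, reg = 0x9F4EB1
clock 3: out=1, reg = 0x4FA758
clock 4: out=0, reg = 0x27D3AC
clock 5: out=0, reg = 0x13E9D6
clock 6: out=0, reg = 0x89F4EB
clock 7: out=1, reg = 0xC4FA75
clock 8: out=1, reg = 0xE27D3A
clock 9: out=0, reg = 0x713E9D
clock 10: out=1, reg = 0x389F4E
clock 11: out=0, reg = 0x9C4FA7
clock 12: out=1, reg = 0x4E27D3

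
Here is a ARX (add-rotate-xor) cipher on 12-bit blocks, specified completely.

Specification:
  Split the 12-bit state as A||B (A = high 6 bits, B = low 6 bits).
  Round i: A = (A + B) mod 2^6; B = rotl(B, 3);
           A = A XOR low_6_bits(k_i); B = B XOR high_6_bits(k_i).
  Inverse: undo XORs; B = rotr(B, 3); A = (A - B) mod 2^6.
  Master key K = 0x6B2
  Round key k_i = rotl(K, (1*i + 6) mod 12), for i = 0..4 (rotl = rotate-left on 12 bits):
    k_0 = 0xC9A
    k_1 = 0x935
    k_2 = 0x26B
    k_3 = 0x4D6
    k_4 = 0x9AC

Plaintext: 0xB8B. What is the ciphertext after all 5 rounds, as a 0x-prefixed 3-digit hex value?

s_0 = plaintext = 0xB8B
s_1 = Round(s_0, k_0) = 0x8EB
s_2 = Round(s_1, k_1) = 0xEF9
s_3 = Round(s_2, k_2) = 0x7C6
s_4 = Round(s_3, k_3) = 0xCE3
s_5 = Round(s_4, k_4) = 0xEBA

0xEBA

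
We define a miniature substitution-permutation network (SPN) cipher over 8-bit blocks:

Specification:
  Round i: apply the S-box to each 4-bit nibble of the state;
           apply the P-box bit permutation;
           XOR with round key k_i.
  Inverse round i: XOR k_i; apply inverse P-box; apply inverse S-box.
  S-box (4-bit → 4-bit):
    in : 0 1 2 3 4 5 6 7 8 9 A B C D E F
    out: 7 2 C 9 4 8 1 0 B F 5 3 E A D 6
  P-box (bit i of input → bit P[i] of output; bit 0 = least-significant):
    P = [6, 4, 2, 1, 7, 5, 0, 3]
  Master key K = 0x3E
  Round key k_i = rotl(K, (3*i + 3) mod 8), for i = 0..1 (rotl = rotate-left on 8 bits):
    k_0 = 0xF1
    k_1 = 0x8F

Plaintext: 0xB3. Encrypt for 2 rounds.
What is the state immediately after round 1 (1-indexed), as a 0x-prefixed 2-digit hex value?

s_0 = plaintext = 0xB3
s_1 = Round(s_0, k_0) = 0x13
s_2 = Round(s_1, k_1) = 0xED

0x13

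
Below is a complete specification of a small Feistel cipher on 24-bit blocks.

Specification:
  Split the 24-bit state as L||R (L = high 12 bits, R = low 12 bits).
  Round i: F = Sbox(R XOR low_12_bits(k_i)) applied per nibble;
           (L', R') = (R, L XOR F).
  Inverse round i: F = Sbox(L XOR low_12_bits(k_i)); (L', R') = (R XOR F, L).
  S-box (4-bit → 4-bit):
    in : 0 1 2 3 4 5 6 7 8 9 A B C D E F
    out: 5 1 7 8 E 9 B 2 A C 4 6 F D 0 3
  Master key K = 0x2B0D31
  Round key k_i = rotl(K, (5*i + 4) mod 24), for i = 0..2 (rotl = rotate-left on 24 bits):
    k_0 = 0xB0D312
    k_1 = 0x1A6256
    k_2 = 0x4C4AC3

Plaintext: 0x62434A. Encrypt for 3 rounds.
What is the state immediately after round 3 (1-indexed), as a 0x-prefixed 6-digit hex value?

s_0 = plaintext = 0x62434A
s_1 = Round(s_0, k_0) = 0x34A3BE
s_2 = Round(s_1, k_1) = 0x3BE240
s_3 = Round(s_2, k_2) = 0x240916

0x240916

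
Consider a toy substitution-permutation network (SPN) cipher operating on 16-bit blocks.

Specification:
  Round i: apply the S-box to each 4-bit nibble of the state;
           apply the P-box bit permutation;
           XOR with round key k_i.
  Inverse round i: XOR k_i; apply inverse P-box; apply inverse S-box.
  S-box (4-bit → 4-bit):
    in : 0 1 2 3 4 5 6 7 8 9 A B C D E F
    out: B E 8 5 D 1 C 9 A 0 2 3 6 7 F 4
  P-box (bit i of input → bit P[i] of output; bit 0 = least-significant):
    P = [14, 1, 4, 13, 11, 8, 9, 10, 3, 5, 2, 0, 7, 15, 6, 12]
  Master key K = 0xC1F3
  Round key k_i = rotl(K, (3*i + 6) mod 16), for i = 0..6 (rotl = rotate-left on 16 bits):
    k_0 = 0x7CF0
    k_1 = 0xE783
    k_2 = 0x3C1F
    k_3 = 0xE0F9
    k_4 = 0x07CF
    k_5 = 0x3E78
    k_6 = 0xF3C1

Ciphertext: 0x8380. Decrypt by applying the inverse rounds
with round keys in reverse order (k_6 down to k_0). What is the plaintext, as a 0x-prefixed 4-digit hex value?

s_0 = ciphertext = 0x8380
s_1 = InvRound(s_0, k_6) = 0x6297
s_2 = InvRound(s_1, k_5) = 0x4E7B
s_3 = InvRound(s_2, k_4) = 0x5CB3
s_4 = InvRound(s_3, k_3) = 0x1578
s_5 = InvRound(s_4, k_2) = 0xF1B8
s_6 = InvRound(s_5, k_1) = 0x206C
s_7 = InvRound(s_6, k_0) = 0x7373

0x7373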